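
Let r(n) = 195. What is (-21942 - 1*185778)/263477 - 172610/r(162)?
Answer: -9103854074/10275603 ≈ -885.97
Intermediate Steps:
(-21942 - 1*185778)/263477 - 172610/r(162) = (-21942 - 1*185778)/263477 - 172610/195 = (-21942 - 185778)*(1/263477) - 172610*1/195 = -207720*1/263477 - 34522/39 = -207720/263477 - 34522/39 = -9103854074/10275603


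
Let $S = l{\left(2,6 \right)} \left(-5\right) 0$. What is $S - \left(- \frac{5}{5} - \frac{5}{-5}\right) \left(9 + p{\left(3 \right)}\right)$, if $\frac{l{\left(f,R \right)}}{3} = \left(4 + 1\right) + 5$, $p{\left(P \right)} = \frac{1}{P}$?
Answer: $0$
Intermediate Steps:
$l{\left(f,R \right)} = 30$ ($l{\left(f,R \right)} = 3 \left(\left(4 + 1\right) + 5\right) = 3 \left(5 + 5\right) = 3 \cdot 10 = 30$)
$S = 0$ ($S = 30 \left(-5\right) 0 = \left(-150\right) 0 = 0$)
$S - \left(- \frac{5}{5} - \frac{5}{-5}\right) \left(9 + p{\left(3 \right)}\right) = 0 - \left(- \frac{5}{5} - \frac{5}{-5}\right) \left(9 + \frac{1}{3}\right) = 0 - \left(\left(-5\right) \frac{1}{5} - -1\right) \left(9 + \frac{1}{3}\right) = 0 - \left(-1 + 1\right) \frac{28}{3} = 0 - 0 \cdot \frac{28}{3} = 0 - 0 = 0 + 0 = 0$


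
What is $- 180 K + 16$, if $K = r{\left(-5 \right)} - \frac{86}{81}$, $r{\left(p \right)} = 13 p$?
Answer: $\frac{107164}{9} \approx 11907.0$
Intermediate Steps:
$K = - \frac{5351}{81}$ ($K = 13 \left(-5\right) - \frac{86}{81} = -65 - \frac{86}{81} = - \frac{5351}{81} \approx -66.062$)
$- 180 K + 16 = \left(-180\right) \left(- \frac{5351}{81}\right) + 16 = \frac{107020}{9} + 16 = \frac{107164}{9}$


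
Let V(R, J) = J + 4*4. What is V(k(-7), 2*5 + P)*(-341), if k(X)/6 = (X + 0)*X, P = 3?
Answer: -9889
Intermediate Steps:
k(X) = 6*X² (k(X) = 6*((X + 0)*X) = 6*(X*X) = 6*X²)
V(R, J) = 16 + J (V(R, J) = J + 16 = 16 + J)
V(k(-7), 2*5 + P)*(-341) = (16 + (2*5 + 3))*(-341) = (16 + (10 + 3))*(-341) = (16 + 13)*(-341) = 29*(-341) = -9889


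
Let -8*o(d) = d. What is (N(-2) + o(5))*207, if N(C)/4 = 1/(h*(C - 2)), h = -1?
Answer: 621/8 ≈ 77.625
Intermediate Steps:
N(C) = 4/(2 - C) (N(C) = 4/((-(C - 2))) = 4/((-(-2 + C))) = 4/(2 - C))
o(d) = -d/8
(N(-2) + o(5))*207 = (-4/(-2 - 2) - ⅛*5)*207 = (-4/(-4) - 5/8)*207 = (-4*(-¼) - 5/8)*207 = (1 - 5/8)*207 = (3/8)*207 = 621/8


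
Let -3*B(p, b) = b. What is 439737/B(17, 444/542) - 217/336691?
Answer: -1294291544465/803714 ≈ -1.6104e+6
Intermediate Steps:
B(p, b) = -b/3
439737/B(17, 444/542) - 217/336691 = 439737/((-148/542)) - 217/336691 = 439737/((-148/542)) - 217*1/336691 = 439737/((-⅓*222/271)) - 7/10861 = 439737/(-74/271) - 7/10861 = 439737*(-271/74) - 7/10861 = -119168727/74 - 7/10861 = -1294291544465/803714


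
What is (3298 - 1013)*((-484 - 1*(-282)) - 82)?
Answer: -648940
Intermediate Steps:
(3298 - 1013)*((-484 - 1*(-282)) - 82) = 2285*((-484 + 282) - 82) = 2285*(-202 - 82) = 2285*(-284) = -648940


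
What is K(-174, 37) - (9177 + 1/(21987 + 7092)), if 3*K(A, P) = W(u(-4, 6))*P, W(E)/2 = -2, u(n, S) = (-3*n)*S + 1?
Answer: -268292548/29079 ≈ -9226.3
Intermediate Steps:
u(n, S) = 1 - 3*S*n (u(n, S) = -3*S*n + 1 = 1 - 3*S*n)
W(E) = -4 (W(E) = 2*(-2) = -4)
K(A, P) = -4*P/3 (K(A, P) = (-4*P)/3 = -4*P/3)
K(-174, 37) - (9177 + 1/(21987 + 7092)) = -4/3*37 - (9177 + 1/(21987 + 7092)) = -148/3 - (9177 + 1/29079) = -148/3 - 1*266857984/29079 = -148/3 - 266857984/29079 = -268292548/29079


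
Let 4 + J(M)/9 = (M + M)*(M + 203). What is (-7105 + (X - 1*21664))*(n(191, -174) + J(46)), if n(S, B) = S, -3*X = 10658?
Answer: -20006497555/3 ≈ -6.6688e+9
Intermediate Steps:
X = -10658/3 (X = -⅓*10658 = -10658/3 ≈ -3552.7)
J(M) = -36 + 18*M*(203 + M) (J(M) = -36 + 9*((M + M)*(M + 203)) = -36 + 9*((2*M)*(203 + M)) = -36 + 9*(2*M*(203 + M)) = -36 + 18*M*(203 + M))
(-7105 + (X - 1*21664))*(n(191, -174) + J(46)) = (-7105 + (-10658/3 - 1*21664))*(191 + (-36 + 18*46² + 3654*46)) = (-7105 + (-10658/3 - 21664))*(191 + (-36 + 18*2116 + 168084)) = (-7105 - 75650/3)*(191 + (-36 + 38088 + 168084)) = -96965*(191 + 206136)/3 = -96965/3*206327 = -20006497555/3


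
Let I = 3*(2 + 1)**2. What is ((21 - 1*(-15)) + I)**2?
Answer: 3969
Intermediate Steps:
I = 27 (I = 3*3**2 = 3*9 = 27)
((21 - 1*(-15)) + I)**2 = ((21 - 1*(-15)) + 27)**2 = ((21 + 15) + 27)**2 = (36 + 27)**2 = 63**2 = 3969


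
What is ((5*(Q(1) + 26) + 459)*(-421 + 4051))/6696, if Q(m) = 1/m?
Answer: 19965/62 ≈ 322.02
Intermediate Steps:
((5*(Q(1) + 26) + 459)*(-421 + 4051))/6696 = ((5*(1/1 + 26) + 459)*(-421 + 4051))/6696 = ((5*(1 + 26) + 459)*3630)*(1/6696) = ((5*27 + 459)*3630)*(1/6696) = ((135 + 459)*3630)*(1/6696) = (594*3630)*(1/6696) = 2156220*(1/6696) = 19965/62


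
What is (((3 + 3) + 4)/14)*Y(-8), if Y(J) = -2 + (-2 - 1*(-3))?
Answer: -5/7 ≈ -0.71429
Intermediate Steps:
Y(J) = -1 (Y(J) = -2 + (-2 + 3) = -2 + 1 = -1)
(((3 + 3) + 4)/14)*Y(-8) = (((3 + 3) + 4)/14)*(-1) = ((6 + 4)*(1/14))*(-1) = (10*(1/14))*(-1) = (5/7)*(-1) = -5/7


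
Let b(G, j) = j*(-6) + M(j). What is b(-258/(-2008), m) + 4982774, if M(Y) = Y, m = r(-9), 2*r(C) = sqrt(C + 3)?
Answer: 4982774 - 5*I*sqrt(6)/2 ≈ 4.9828e+6 - 6.1237*I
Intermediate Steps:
r(C) = sqrt(3 + C)/2 (r(C) = sqrt(C + 3)/2 = sqrt(3 + C)/2)
m = I*sqrt(6)/2 (m = sqrt(3 - 9)/2 = sqrt(-6)/2 = (I*sqrt(6))/2 = I*sqrt(6)/2 ≈ 1.2247*I)
b(G, j) = -5*j (b(G, j) = j*(-6) + j = -6*j + j = -5*j)
b(-258/(-2008), m) + 4982774 = -5*I*sqrt(6)/2 + 4982774 = 4982774 - 5*I*sqrt(6)/2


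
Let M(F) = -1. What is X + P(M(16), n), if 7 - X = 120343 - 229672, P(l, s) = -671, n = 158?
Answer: 108665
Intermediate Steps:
X = 109336 (X = 7 - (120343 - 229672) = 7 - 1*(-109329) = 7 + 109329 = 109336)
X + P(M(16), n) = 109336 - 671 = 108665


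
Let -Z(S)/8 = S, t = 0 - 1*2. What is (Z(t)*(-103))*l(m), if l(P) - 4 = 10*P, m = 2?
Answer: -39552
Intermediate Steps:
l(P) = 4 + 10*P
t = -2 (t = 0 - 2 = -2)
Z(S) = -8*S
(Z(t)*(-103))*l(m) = (-8*(-2)*(-103))*(4 + 10*2) = (16*(-103))*(4 + 20) = -1648*24 = -39552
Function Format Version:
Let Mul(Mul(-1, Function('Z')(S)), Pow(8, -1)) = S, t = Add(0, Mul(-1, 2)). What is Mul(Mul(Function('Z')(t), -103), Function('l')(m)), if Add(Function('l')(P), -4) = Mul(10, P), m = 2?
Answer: -39552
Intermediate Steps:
Function('l')(P) = Add(4, Mul(10, P))
t = -2 (t = Add(0, -2) = -2)
Function('Z')(S) = Mul(-8, S)
Mul(Mul(Function('Z')(t), -103), Function('l')(m)) = Mul(Mul(Mul(-8, -2), -103), Add(4, Mul(10, 2))) = Mul(Mul(16, -103), Add(4, 20)) = Mul(-1648, 24) = -39552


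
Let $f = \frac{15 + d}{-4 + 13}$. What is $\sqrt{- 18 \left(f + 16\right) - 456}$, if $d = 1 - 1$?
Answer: $3 i \sqrt{86} \approx 27.821 i$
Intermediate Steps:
$d = 0$ ($d = 1 - 1 = 0$)
$f = \frac{5}{3}$ ($f = \frac{15 + 0}{-4 + 13} = \frac{15}{9} = 15 \cdot \frac{1}{9} = \frac{5}{3} \approx 1.6667$)
$\sqrt{- 18 \left(f + 16\right) - 456} = \sqrt{- 18 \left(\frac{5}{3} + 16\right) - 456} = \sqrt{\left(-18\right) \frac{53}{3} - 456} = \sqrt{-318 - 456} = \sqrt{-774} = 3 i \sqrt{86}$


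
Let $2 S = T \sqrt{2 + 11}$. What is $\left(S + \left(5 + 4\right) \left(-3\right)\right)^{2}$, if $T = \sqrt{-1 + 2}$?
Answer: $\frac{\left(-54 + \sqrt{13}\right)^{2}}{4} \approx 634.9$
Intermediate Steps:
$T = 1$ ($T = \sqrt{1} = 1$)
$S = \frac{\sqrt{13}}{2}$ ($S = \frac{1 \sqrt{2 + 11}}{2} = \frac{1 \sqrt{13}}{2} = \frac{\sqrt{13}}{2} \approx 1.8028$)
$\left(S + \left(5 + 4\right) \left(-3\right)\right)^{2} = \left(\frac{\sqrt{13}}{2} + \left(5 + 4\right) \left(-3\right)\right)^{2} = \left(\frac{\sqrt{13}}{2} + 9 \left(-3\right)\right)^{2} = \left(\frac{\sqrt{13}}{2} - 27\right)^{2} = \left(-27 + \frac{\sqrt{13}}{2}\right)^{2}$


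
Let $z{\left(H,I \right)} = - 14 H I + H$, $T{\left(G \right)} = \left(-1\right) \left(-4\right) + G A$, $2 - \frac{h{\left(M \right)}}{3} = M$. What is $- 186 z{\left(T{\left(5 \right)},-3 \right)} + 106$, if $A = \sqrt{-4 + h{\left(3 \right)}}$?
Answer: $-31886 - 39990 i \sqrt{7} \approx -31886.0 - 1.058 \cdot 10^{5} i$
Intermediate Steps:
$h{\left(M \right)} = 6 - 3 M$
$A = i \sqrt{7}$ ($A = \sqrt{-4 + \left(6 - 9\right)} = \sqrt{-4 - 3} = \sqrt{-7} = i \sqrt{7} \approx 2.6458 i$)
$T{\left(G \right)} = 4 + i G \sqrt{7}$ ($T{\left(G \right)} = \left(-1\right) \left(-4\right) + G i \sqrt{7} = 4 + i G \sqrt{7}$)
$z{\left(H,I \right)} = H - 14 H I$ ($z{\left(H,I \right)} = - 14 H I + H = H - 14 H I$)
$- 186 z{\left(T{\left(5 \right)},-3 \right)} + 106 = - 186 \left(4 + i 5 \sqrt{7}\right) \left(1 - -42\right) + 106 = - 186 \left(4 + 5 i \sqrt{7}\right) \left(1 + 42\right) + 106 = - 186 \left(4 + 5 i \sqrt{7}\right) 43 + 106 = - 186 \left(172 + 215 i \sqrt{7}\right) + 106 = \left(-31992 - 39990 i \sqrt{7}\right) + 106 = -31886 - 39990 i \sqrt{7}$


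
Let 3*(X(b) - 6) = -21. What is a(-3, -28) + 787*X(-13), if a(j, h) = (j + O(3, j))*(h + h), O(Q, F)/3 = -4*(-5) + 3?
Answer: -4483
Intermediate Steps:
O(Q, F) = 69 (O(Q, F) = 3*(-4*(-5) + 3) = 3*(20 + 3) = 3*23 = 69)
a(j, h) = 2*h*(69 + j) (a(j, h) = (j + 69)*(h + h) = (69 + j)*(2*h) = 2*h*(69 + j))
X(b) = -1 (X(b) = 6 + (⅓)*(-21) = 6 - 7 = -1)
a(-3, -28) + 787*X(-13) = 2*(-28)*(69 - 3) + 787*(-1) = 2*(-28)*66 - 787 = -3696 - 787 = -4483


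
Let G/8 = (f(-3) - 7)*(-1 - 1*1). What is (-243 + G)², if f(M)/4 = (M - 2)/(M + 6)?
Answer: 5329/9 ≈ 592.11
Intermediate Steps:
f(M) = 4*(-2 + M)/(6 + M) (f(M) = 4*((M - 2)/(M + 6)) = 4*((-2 + M)/(6 + M)) = 4*(-2 + M)/(6 + M))
G = 656/3 (G = 8*((4*(-2 - 3)/(6 - 3) - 7)*(-1 - 1*1)) = 8*((4*(-5)/3 - 7)*(-1 - 1)) = 8*((4*(⅓)*(-5) - 7)*(-2)) = 8*((-20/3 - 7)*(-2)) = 8*(-41/3*(-2)) = 8*(82/3) = 656/3 ≈ 218.67)
(-243 + G)² = (-243 + 656/3)² = (-73/3)² = 5329/9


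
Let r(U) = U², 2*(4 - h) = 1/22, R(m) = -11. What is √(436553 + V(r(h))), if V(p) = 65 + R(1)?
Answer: √436607 ≈ 660.76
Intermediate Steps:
h = 175/44 (h = 4 - ½/22 = 4 - ½*1/22 = 4 - 1/44 = 175/44 ≈ 3.9773)
V(p) = 54 (V(p) = 65 - 11 = 54)
√(436553 + V(r(h))) = √(436553 + 54) = √436607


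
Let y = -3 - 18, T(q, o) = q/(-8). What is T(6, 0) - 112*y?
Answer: 9405/4 ≈ 2351.3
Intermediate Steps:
T(q, o) = -q/8 (T(q, o) = q*(-⅛) = -q/8)
y = -21
T(6, 0) - 112*y = -⅛*6 - 112*(-21) = -¾ + 2352 = 9405/4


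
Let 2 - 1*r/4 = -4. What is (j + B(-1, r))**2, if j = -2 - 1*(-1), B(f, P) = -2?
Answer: 9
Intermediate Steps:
r = 24 (r = 8 - 4*(-4) = 8 + 16 = 24)
j = -1 (j = -2 + 1 = -1)
(j + B(-1, r))**2 = (-1 - 2)**2 = (-3)**2 = 9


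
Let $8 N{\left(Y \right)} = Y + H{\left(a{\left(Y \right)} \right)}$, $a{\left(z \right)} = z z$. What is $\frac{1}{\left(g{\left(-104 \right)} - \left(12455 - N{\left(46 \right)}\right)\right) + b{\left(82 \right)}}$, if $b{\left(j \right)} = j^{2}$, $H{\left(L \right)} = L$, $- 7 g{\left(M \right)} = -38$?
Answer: $- \frac{28}{152749} \approx -0.00018331$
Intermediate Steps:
$a{\left(z \right)} = z^{2}$
$g{\left(M \right)} = \frac{38}{7}$ ($g{\left(M \right)} = \left(- \frac{1}{7}\right) \left(-38\right) = \frac{38}{7}$)
$N{\left(Y \right)} = \frac{Y}{8} + \frac{Y^{2}}{8}$ ($N{\left(Y \right)} = \frac{Y + Y^{2}}{8} = \frac{Y}{8} + \frac{Y^{2}}{8}$)
$\frac{1}{\left(g{\left(-104 \right)} - \left(12455 - N{\left(46 \right)}\right)\right) + b{\left(82 \right)}} = \frac{1}{\left(\frac{38}{7} - \left(12455 - \frac{1}{8} \cdot 46 \left(1 + 46\right)\right)\right) + 82^{2}} = \frac{1}{\left(\frac{38}{7} - \left(12455 - \frac{1}{8} \cdot 46 \cdot 47\right)\right) + 6724} = \frac{1}{\left(\frac{38}{7} - \left(12455 - \frac{1081}{4}\right)\right) + 6724} = \frac{1}{\left(\frac{38}{7} - \frac{48739}{4}\right) + 6724} = \frac{1}{- \frac{341021}{28} + 6724} = \frac{1}{- \frac{152749}{28}} = - \frac{28}{152749}$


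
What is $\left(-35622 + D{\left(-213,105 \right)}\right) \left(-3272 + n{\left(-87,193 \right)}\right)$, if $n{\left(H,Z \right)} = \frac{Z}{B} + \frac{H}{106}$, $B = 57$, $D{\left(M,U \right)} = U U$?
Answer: $\frac{161962431075}{2014} \approx 8.0418 \cdot 10^{7}$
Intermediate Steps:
$D{\left(M,U \right)} = U^{2}$
$n{\left(H,Z \right)} = \frac{Z}{57} + \frac{H}{106}$
$\left(-35622 + D{\left(-213,105 \right)}\right) \left(-3272 + n{\left(-87,193 \right)}\right) = \left(-35622 + 105^{2}\right) \left(-3272 + \left(\frac{1}{57} \cdot 193 + \frac{1}{106} \left(-87\right)\right)\right) = \left(-35622 + 11025\right) \left(-3272 + \left(\frac{193}{57} - \frac{87}{106}\right)\right) = - 24597 \left(-3272 + \frac{15499}{6042}\right) = \left(-24597\right) \left(- \frac{19753925}{6042}\right) = \frac{161962431075}{2014}$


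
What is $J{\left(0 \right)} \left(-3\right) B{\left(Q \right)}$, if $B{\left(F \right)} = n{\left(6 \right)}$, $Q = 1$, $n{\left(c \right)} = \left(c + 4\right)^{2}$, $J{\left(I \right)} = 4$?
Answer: $-1200$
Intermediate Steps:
$n{\left(c \right)} = \left(4 + c\right)^{2}$
$B{\left(F \right)} = 100$ ($B{\left(F \right)} = \left(4 + 6\right)^{2} = 10^{2} = 100$)
$J{\left(0 \right)} \left(-3\right) B{\left(Q \right)} = 4 \left(-3\right) 100 = \left(-12\right) 100 = -1200$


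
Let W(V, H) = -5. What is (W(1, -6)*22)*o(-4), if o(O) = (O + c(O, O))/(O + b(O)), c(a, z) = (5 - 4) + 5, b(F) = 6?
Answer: -110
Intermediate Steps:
c(a, z) = 6 (c(a, z) = 1 + 5 = 6)
o(O) = 1 (o(O) = (O + 6)/(O + 6) = (6 + O)/(6 + O) = 1)
(W(1, -6)*22)*o(-4) = -5*22*1 = -110*1 = -110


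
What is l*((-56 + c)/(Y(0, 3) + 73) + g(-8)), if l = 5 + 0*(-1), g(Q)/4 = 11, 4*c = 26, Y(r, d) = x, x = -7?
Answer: 865/4 ≈ 216.25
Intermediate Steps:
Y(r, d) = -7
c = 13/2 (c = (1/4)*26 = 13/2 ≈ 6.5000)
g(Q) = 44 (g(Q) = 4*11 = 44)
l = 5 (l = 5 + 0 = 5)
l*((-56 + c)/(Y(0, 3) + 73) + g(-8)) = 5*((-56 + 13/2)/(-7 + 73) + 44) = 5*(-99/2/66 + 44) = 5*(-99/2*1/66 + 44) = 5*(-3/4 + 44) = 5*(173/4) = 865/4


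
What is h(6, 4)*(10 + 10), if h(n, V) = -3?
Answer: -60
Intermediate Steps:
h(6, 4)*(10 + 10) = -3*(10 + 10) = -3*20 = -60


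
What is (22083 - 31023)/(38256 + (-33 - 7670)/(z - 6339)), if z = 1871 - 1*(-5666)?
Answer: -2142024/9164597 ≈ -0.23373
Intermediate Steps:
z = 7537 (z = 1871 + 5666 = 7537)
(22083 - 31023)/(38256 + (-33 - 7670)/(z - 6339)) = (22083 - 31023)/(38256 + (-33 - 7670)/(7537 - 6339)) = -8940/(38256 - 7703/1198) = -8940/45822985/1198 = -8940*1198/45822985 = -2142024/9164597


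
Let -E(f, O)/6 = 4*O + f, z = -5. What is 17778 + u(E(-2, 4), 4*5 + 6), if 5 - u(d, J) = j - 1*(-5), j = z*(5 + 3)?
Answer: 17818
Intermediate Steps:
E(f, O) = -24*O - 6*f (E(f, O) = -6*(4*O + f) = -6*(f + 4*O) = -24*O - 6*f)
j = -40 (j = -5*(5 + 3) = -5*8 = -40)
u(d, J) = 40 (u(d, J) = 5 - (-40 - 1*(-5)) = 5 - (-40 + 5) = 5 - 1*(-35) = 5 + 35 = 40)
17778 + u(E(-2, 4), 4*5 + 6) = 17778 + 40 = 17818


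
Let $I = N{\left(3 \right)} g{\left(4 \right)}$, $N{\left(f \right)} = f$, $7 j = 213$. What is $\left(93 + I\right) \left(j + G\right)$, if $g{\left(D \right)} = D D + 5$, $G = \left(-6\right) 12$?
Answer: $- \frac{45396}{7} \approx -6485.1$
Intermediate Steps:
$G = -72$
$j = \frac{213}{7}$ ($j = \frac{1}{7} \cdot 213 = \frac{213}{7} \approx 30.429$)
$g{\left(D \right)} = 5 + D^{2}$ ($g{\left(D \right)} = D^{2} + 5 = 5 + D^{2}$)
$I = 63$ ($I = 3 \left(5 + 4^{2}\right) = 3 \left(5 + 16\right) = 3 \cdot 21 = 63$)
$\left(93 + I\right) \left(j + G\right) = \left(93 + 63\right) \left(\frac{213}{7} - 72\right) = 156 \left(- \frac{291}{7}\right) = - \frac{45396}{7}$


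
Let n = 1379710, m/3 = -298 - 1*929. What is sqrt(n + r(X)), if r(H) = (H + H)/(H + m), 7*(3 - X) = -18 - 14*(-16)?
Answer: sqrt(14519428004595)/3244 ≈ 1174.6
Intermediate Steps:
X = -185/7 (X = 3 - (-18 - 14*(-16))/7 = 3 - (-18 + 224)/7 = 3 - 1/7*206 = 3 - 206/7 = -185/7 ≈ -26.429)
m = -3681 (m = 3*(-298 - 1*929) = 3*(-298 - 929) = 3*(-1227) = -3681)
r(H) = 2*H/(-3681 + H) (r(H) = (H + H)/(H - 3681) = (2*H)/(-3681 + H) = 2*H/(-3681 + H))
sqrt(n + r(X)) = sqrt(1379710 + 2*(-185/7)/(-3681 - 185/7)) = sqrt(1379710 + 2*(-185/7)/(-25952/7)) = sqrt(1379710 + 2*(-185/7)*(-7/25952)) = sqrt(1379710 + 185/12976) = sqrt(17903117145/12976) = sqrt(14519428004595)/3244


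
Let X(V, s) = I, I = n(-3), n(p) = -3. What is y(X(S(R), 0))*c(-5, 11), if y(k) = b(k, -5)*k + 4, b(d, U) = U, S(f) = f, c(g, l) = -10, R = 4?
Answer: -190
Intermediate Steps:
I = -3
X(V, s) = -3
y(k) = 4 - 5*k (y(k) = -5*k + 4 = 4 - 5*k)
y(X(S(R), 0))*c(-5, 11) = (4 - 5*(-3))*(-10) = (4 + 15)*(-10) = 19*(-10) = -190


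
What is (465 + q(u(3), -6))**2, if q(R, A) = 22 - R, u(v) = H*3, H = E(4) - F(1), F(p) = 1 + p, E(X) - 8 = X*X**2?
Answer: 76729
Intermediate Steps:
E(X) = 8 + X**3 (E(X) = 8 + X*X**2 = 8 + X**3)
H = 70 (H = (8 + 4**3) - (1 + 1) = (8 + 64) - 1*2 = 72 - 2 = 70)
u(v) = 210 (u(v) = 70*3 = 210)
(465 + q(u(3), -6))**2 = (465 + (22 - 1*210))**2 = (465 + (22 - 210))**2 = (465 - 188)**2 = 277**2 = 76729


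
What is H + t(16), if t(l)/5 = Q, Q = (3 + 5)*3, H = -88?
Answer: 32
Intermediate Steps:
Q = 24 (Q = 8*3 = 24)
t(l) = 120 (t(l) = 5*24 = 120)
H + t(16) = -88 + 120 = 32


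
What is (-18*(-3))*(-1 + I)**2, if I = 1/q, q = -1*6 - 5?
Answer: 7776/121 ≈ 64.264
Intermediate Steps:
q = -11 (q = -6 - 5 = -11)
I = -1/11 (I = 1/(-11) = -1/11 ≈ -0.090909)
(-18*(-3))*(-1 + I)**2 = (-18*(-3))*(-1 - 1/11)**2 = 54*(-12/11)**2 = 54*(144/121) = 7776/121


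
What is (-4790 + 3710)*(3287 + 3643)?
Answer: -7484400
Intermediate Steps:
(-4790 + 3710)*(3287 + 3643) = -1080*6930 = -7484400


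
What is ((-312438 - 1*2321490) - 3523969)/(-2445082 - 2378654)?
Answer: 6157897/4823736 ≈ 1.2766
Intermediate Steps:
((-312438 - 1*2321490) - 3523969)/(-2445082 - 2378654) = ((-312438 - 2321490) - 3523969)/(-4823736) = (-2633928 - 3523969)*(-1/4823736) = -6157897*(-1/4823736) = 6157897/4823736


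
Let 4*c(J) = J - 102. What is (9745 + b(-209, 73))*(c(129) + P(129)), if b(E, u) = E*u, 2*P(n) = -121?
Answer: 296270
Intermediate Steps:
P(n) = -121/2 (P(n) = (½)*(-121) = -121/2)
c(J) = -51/2 + J/4 (c(J) = (J - 102)/4 = (-102 + J)/4 = -51/2 + J/4)
(9745 + b(-209, 73))*(c(129) + P(129)) = (9745 - 209*73)*((-51/2 + (¼)*129) - 121/2) = (9745 - 15257)*((-51/2 + 129/4) - 121/2) = -5512*(27/4 - 121/2) = -5512*(-215/4) = 296270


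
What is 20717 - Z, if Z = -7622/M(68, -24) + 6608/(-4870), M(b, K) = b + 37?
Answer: 1063145093/51135 ≈ 20791.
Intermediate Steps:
M(b, K) = 37 + b
Z = -3781298/51135 (Z = -7622/(37 + 68) + 6608/(-4870) = -7622/105 + 6608*(-1/4870) = -7622*1/105 - 3304/2435 = -7622/105 - 3304/2435 = -3781298/51135 ≈ -73.947)
20717 - Z = 20717 - 1*(-3781298/51135) = 20717 + 3781298/51135 = 1063145093/51135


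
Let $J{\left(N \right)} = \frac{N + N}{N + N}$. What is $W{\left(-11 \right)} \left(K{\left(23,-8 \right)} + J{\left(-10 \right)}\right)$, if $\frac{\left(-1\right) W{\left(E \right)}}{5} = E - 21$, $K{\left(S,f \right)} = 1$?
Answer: $320$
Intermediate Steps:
$W{\left(E \right)} = 105 - 5 E$ ($W{\left(E \right)} = - 5 \left(E - 21\right) = - 5 \left(-21 + E\right) = 105 - 5 E$)
$J{\left(N \right)} = 1$ ($J{\left(N \right)} = \frac{2 N}{2 N} = 2 N \frac{1}{2 N} = 1$)
$W{\left(-11 \right)} \left(K{\left(23,-8 \right)} + J{\left(-10 \right)}\right) = \left(105 - -55\right) \left(1 + 1\right) = \left(105 + 55\right) 2 = 160 \cdot 2 = 320$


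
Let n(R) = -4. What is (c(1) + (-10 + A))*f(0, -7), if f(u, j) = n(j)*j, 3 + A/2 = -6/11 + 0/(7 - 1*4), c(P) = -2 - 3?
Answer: -6804/11 ≈ -618.54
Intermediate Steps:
c(P) = -5
A = -78/11 (A = -6 + 2*(-6/11 + 0/(7 - 1*4)) = -6 + 2*(-6*1/11 + 0/(7 - 4)) = -6 + 2*(-6/11 + 0/3) = -6 + 2*(-6/11 + 0*(1/3)) = -6 + 2*(-6/11 + 0) = -6 + 2*(-6/11) = -6 - 12/11 = -78/11 ≈ -7.0909)
f(u, j) = -4*j
(c(1) + (-10 + A))*f(0, -7) = (-5 + (-10 - 78/11))*(-4*(-7)) = (-5 - 188/11)*28 = -243/11*28 = -6804/11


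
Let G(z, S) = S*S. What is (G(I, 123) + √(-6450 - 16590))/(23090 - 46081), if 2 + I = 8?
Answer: -15129/22991 - 48*I*√10/22991 ≈ -0.65804 - 0.0066021*I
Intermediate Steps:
I = 6 (I = -2 + 8 = 6)
G(z, S) = S²
(G(I, 123) + √(-6450 - 16590))/(23090 - 46081) = (123² + √(-6450 - 16590))/(23090 - 46081) = (15129 + √(-23040))/(-22991) = (15129 + 48*I*√10)*(-1/22991) = -15129/22991 - 48*I*√10/22991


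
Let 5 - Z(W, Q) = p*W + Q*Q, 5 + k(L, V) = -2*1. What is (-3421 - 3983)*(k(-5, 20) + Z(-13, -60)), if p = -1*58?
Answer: 32251824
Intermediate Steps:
p = -58
k(L, V) = -7 (k(L, V) = -5 - 2*1 = -5 - 2 = -7)
Z(W, Q) = 5 - Q² + 58*W (Z(W, Q) = 5 - (-58*W + Q*Q) = 5 - (-58*W + Q²) = 5 - (Q² - 58*W) = 5 + (-Q² + 58*W) = 5 - Q² + 58*W)
(-3421 - 3983)*(k(-5, 20) + Z(-13, -60)) = (-3421 - 3983)*(-7 + (5 - 1*(-60)² + 58*(-13))) = -7404*(-7 + (5 - 1*3600 - 754)) = -7404*(-7 + (5 - 3600 - 754)) = -7404*(-7 - 4349) = -7404*(-4356) = 32251824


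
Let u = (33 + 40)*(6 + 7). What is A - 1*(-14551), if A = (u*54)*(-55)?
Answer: -2803979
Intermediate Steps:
u = 949 (u = 73*13 = 949)
A = -2818530 (A = (949*54)*(-55) = 51246*(-55) = -2818530)
A - 1*(-14551) = -2818530 - 1*(-14551) = -2818530 + 14551 = -2803979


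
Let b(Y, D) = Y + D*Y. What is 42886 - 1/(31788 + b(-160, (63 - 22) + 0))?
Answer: 1075066247/25068 ≈ 42886.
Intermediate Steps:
42886 - 1/(31788 + b(-160, (63 - 22) + 0)) = 42886 - 1/(31788 - 160*(1 + ((63 - 22) + 0))) = 42886 - 1/(31788 - 160*(1 + (41 + 0))) = 42886 - 1/(31788 - 160*(1 + 41)) = 42886 - 1/(31788 - 160*42) = 42886 - 1/(31788 - 6720) = 42886 - 1/25068 = 1075066247/25068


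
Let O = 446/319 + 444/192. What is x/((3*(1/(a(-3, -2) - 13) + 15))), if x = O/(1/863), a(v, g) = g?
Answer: 81721785/1143296 ≈ 71.479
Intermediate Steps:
O = 18939/5104 (O = 446*(1/319) + 444*(1/192) = 446/319 + 37/16 = 18939/5104 ≈ 3.7106)
x = 16344357/5104 (x = 18939/(5104*(1/863)) = (18939/5104)*863 = 16344357/5104 ≈ 3202.3)
x/((3*(1/(a(-3, -2) - 13) + 15))) = 16344357/(5104*((3*(1/(-2 - 13) + 15)))) = 16344357/(5104*((3*(1/(-15) + 15)))) = 16344357/(5104*((3*(-1/15 + 15)))) = 16344357/(5104*((3*(224/15)))) = 16344357/(5104*(224/5)) = (16344357/5104)*(5/224) = 81721785/1143296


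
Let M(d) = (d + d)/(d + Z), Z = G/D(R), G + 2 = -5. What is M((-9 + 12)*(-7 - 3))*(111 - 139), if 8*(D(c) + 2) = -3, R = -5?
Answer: -15960/257 ≈ -62.101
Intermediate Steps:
D(c) = -19/8 (D(c) = -2 + (⅛)*(-3) = -2 - 3/8 = -19/8)
G = -7 (G = -2 - 5 = -7)
Z = 56/19 (Z = -7/(-19/8) = -7*(-8/19) = 56/19 ≈ 2.9474)
M(d) = 2*d/(56/19 + d) (M(d) = (d + d)/(d + 56/19) = (2*d)/(56/19 + d) = 2*d/(56/19 + d))
M((-9 + 12)*(-7 - 3))*(111 - 139) = (38*((-9 + 12)*(-7 - 3))/(56 + 19*((-9 + 12)*(-7 - 3))))*(111 - 139) = (38*(3*(-10))/(56 + 19*(3*(-10))))*(-28) = (38*(-30)/(56 + 19*(-30)))*(-28) = (38*(-30)/(56 - 570))*(-28) = (38*(-30)/(-514))*(-28) = (38*(-30)*(-1/514))*(-28) = (570/257)*(-28) = -15960/257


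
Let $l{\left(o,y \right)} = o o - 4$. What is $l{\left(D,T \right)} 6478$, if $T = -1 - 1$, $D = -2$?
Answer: $0$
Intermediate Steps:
$T = -2$ ($T = -1 - 1 = -2$)
$l{\left(o,y \right)} = -4 + o^{2}$ ($l{\left(o,y \right)} = o^{2} - 4 = -4 + o^{2}$)
$l{\left(D,T \right)} 6478 = \left(-4 + \left(-2\right)^{2}\right) 6478 = \left(-4 + 4\right) 6478 = 0 \cdot 6478 = 0$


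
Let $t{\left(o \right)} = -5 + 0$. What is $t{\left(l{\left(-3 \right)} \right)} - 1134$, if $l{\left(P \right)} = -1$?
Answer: $-1139$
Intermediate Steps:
$t{\left(o \right)} = -5$
$t{\left(l{\left(-3 \right)} \right)} - 1134 = -5 - 1134 = -1139$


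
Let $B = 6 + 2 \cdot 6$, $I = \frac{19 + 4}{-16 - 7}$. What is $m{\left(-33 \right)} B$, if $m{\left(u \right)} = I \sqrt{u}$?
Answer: $- 18 i \sqrt{33} \approx - 103.4 i$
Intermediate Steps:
$I = -1$ ($I = \frac{23}{-23} = 23 \left(- \frac{1}{23}\right) = -1$)
$m{\left(u \right)} = - \sqrt{u}$
$B = 18$ ($B = 6 + 12 = 18$)
$m{\left(-33 \right)} B = - \sqrt{-33} \cdot 18 = - i \sqrt{33} \cdot 18 = - 18 i \sqrt{33}$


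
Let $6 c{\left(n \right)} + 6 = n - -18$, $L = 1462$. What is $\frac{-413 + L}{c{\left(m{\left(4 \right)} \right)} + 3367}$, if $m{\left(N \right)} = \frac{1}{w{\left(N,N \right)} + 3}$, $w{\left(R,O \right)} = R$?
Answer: $\frac{44058}{141499} \approx 0.31137$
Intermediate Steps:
$m{\left(N \right)} = \frac{1}{3 + N}$ ($m{\left(N \right)} = \frac{1}{N + 3} = \frac{1}{3 + N}$)
$c{\left(n \right)} = 2 + \frac{n}{6}$ ($c{\left(n \right)} = -1 + \frac{n - -18}{6} = -1 + \frac{n + 18}{6} = -1 + \frac{18 + n}{6} = -1 + \left(3 + \frac{n}{6}\right) = 2 + \frac{n}{6}$)
$\frac{-413 + L}{c{\left(m{\left(4 \right)} \right)} + 3367} = \frac{-413 + 1462}{\left(2 + \frac{1}{6 \left(3 + 4\right)}\right) + 3367} = \frac{1049}{\left(2 + \frac{1}{6 \cdot 7}\right) + 3367} = \frac{1049}{\left(2 + \frac{1}{6} \cdot \frac{1}{7}\right) + 3367} = \frac{1049}{\left(2 + \frac{1}{42}\right) + 3367} = \frac{1049}{\frac{85}{42} + 3367} = \frac{1049}{\frac{141499}{42}} = 1049 \cdot \frac{42}{141499} = \frac{44058}{141499}$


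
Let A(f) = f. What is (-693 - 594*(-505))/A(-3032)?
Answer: -299277/3032 ≈ -98.706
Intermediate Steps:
(-693 - 594*(-505))/A(-3032) = (-693 - 594*(-505))/(-3032) = (-693 + 299970)*(-1/3032) = 299277*(-1/3032) = -299277/3032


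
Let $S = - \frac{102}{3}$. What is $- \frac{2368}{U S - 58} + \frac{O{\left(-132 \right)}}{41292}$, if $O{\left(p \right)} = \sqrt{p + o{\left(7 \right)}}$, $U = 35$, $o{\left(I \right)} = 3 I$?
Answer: $\frac{74}{39} + \frac{i \sqrt{111}}{41292} \approx 1.8974 + 0.00025515 i$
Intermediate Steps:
$O{\left(p \right)} = \sqrt{21 + p}$ ($O{\left(p \right)} = \sqrt{p + 3 \cdot 7} = \sqrt{p + 21} = \sqrt{21 + p}$)
$S = -34$ ($S = \left(-102\right) \frac{1}{3} = -34$)
$- \frac{2368}{U S - 58} + \frac{O{\left(-132 \right)}}{41292} = - \frac{2368}{35 \left(-34\right) - 58} + \frac{\sqrt{21 - 132}}{41292} = - \frac{2368}{-1190 - 58} + \sqrt{-111} \cdot \frac{1}{41292} = - \frac{2368}{-1248} + i \sqrt{111} \cdot \frac{1}{41292} = \left(-2368\right) \left(- \frac{1}{1248}\right) + \frac{i \sqrt{111}}{41292} = \frac{74}{39} + \frac{i \sqrt{111}}{41292}$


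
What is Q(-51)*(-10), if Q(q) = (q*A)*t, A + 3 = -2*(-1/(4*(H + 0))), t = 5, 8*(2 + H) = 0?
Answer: -16575/2 ≈ -8287.5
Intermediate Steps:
H = -2 (H = -2 + (1/8)*0 = -2 + 0 = -2)
A = -13/4 (A = -3 - 2*(-1/(4*(-2 + 0))) = -3 - 2/((-4*(-2))) = -3 - 2/8 = -3 - 2*1/8 = -3 - 1/4 = -13/4 ≈ -3.2500)
Q(q) = -65*q/4 (Q(q) = (q*(-13/4))*5 = -13*q/4*5 = -65*q/4)
Q(-51)*(-10) = -65/4*(-51)*(-10) = (3315/4)*(-10) = -16575/2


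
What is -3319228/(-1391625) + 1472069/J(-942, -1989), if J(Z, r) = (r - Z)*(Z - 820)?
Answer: 2723975435239/855763094250 ≈ 3.1831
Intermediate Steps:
J(Z, r) = (-820 + Z)*(r - Z) (J(Z, r) = (r - Z)*(-820 + Z) = (-820 + Z)*(r - Z))
-3319228/(-1391625) + 1472069/J(-942, -1989) = -3319228/(-1391625) + 1472069/(-1*(-942)² - 820*(-1989) + 820*(-942) - 942*(-1989)) = -3319228*(-1/1391625) + 1472069/(-1*887364 + 1630980 - 772440 + 1873638) = 3319228/1391625 + 1472069/(-887364 + 1630980 - 772440 + 1873638) = 3319228/1391625 + 1472069/1844814 = 2723975435239/855763094250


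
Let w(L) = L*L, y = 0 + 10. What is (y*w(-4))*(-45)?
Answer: -7200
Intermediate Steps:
y = 10
w(L) = L**2
(y*w(-4))*(-45) = (10*(-4)**2)*(-45) = (10*16)*(-45) = 160*(-45) = -7200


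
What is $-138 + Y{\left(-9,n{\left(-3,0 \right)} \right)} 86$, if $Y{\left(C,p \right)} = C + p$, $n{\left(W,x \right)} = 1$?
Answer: $-826$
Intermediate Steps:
$-138 + Y{\left(-9,n{\left(-3,0 \right)} \right)} 86 = -138 + \left(-9 + 1\right) 86 = -138 - 688 = -826$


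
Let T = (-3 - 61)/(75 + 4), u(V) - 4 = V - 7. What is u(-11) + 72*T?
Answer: -5714/79 ≈ -72.329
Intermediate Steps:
u(V) = -3 + V (u(V) = 4 + (V - 7) = 4 + (-7 + V) = -3 + V)
T = -64/79 ≈ -0.81013
u(-11) + 72*T = (-3 - 11) + 72*(-64/79) = -14 - 4608/79 = -5714/79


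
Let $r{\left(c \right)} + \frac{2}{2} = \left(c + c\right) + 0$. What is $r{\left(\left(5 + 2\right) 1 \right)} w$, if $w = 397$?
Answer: $5161$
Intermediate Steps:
$r{\left(c \right)} = -1 + 2 c$ ($r{\left(c \right)} = -1 + \left(\left(c + c\right) + 0\right) = -1 + \left(2 c + 0\right) = -1 + 2 c$)
$r{\left(\left(5 + 2\right) 1 \right)} w = \left(-1 + 2 \left(5 + 2\right) 1\right) 397 = \left(-1 + 2 \cdot 7 \cdot 1\right) 397 = \left(-1 + 2 \cdot 7\right) 397 = \left(-1 + 14\right) 397 = 13 \cdot 397 = 5161$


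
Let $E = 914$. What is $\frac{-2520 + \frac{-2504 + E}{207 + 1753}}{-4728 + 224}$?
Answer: $\frac{494079}{882784} \approx 0.55968$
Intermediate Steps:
$\frac{-2520 + \frac{-2504 + E}{207 + 1753}}{-4728 + 224} = \frac{-2520 + \frac{-2504 + 914}{207 + 1753}}{-4728 + 224} = \frac{-2520 - \frac{1590}{1960}}{-4504} = \left(-2520 - \frac{159}{196}\right) \left(- \frac{1}{4504}\right) = \left(- \frac{494079}{196}\right) \left(- \frac{1}{4504}\right) = \frac{494079}{882784}$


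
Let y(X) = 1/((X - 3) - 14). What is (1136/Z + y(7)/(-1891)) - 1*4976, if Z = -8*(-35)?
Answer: -658136069/132370 ≈ -4971.9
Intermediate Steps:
y(X) = 1/(-17 + X) (y(X) = 1/((-3 + X) - 14) = 1/(-17 + X))
Z = 280
(1136/Z + y(7)/(-1891)) - 1*4976 = (1136/280 + 1/((-17 + 7)*(-1891))) - 1*4976 = (1136*(1/280) - 1/1891/(-10)) - 4976 = (142/35 - ⅒*(-1/1891)) - 4976 = (142/35 + 1/18910) - 4976 = 537051/132370 - 4976 = -658136069/132370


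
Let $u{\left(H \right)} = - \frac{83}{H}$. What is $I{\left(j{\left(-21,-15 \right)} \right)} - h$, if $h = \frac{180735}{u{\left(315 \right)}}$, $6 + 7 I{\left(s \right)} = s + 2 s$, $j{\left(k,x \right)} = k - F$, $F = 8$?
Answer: $\frac{398512956}{581} \approx 6.8591 \cdot 10^{5}$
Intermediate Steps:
$j{\left(k,x \right)} = -8 + k$ ($j{\left(k,x \right)} = k - 8 = -8 + k$)
$I{\left(s \right)} = - \frac{6}{7} + \frac{3 s}{7}$ ($I{\left(s \right)} = - \frac{6}{7} + \frac{s + 2 s}{7} = - \frac{6}{7} + \frac{3 s}{7}$)
$h = - \frac{56931525}{83}$ ($h = \frac{180735}{\left(-83\right) \frac{1}{315}} = \frac{180735}{- \frac{83}{315}} = 180735 \left(- \frac{315}{83}\right) = - \frac{56931525}{83} \approx -6.8592 \cdot 10^{5}$)
$I{\left(j{\left(-21,-15 \right)} \right)} - h = \left(- \frac{6}{7} + \frac{3 \left(-8 - 21\right)}{7}\right) - - \frac{56931525}{83} = \left(- \frac{6}{7} + \frac{3}{7} \left(-29\right)\right) + \frac{56931525}{83} = \left(- \frac{6}{7} - \frac{87}{7}\right) + \frac{56931525}{83} = - \frac{93}{7} + \frac{56931525}{83} = \frac{398512956}{581}$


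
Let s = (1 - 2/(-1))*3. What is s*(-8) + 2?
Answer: -70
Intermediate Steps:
s = 9 (s = (1 - 2*(-1))*3 = (1 + 2)*3 = 3*3 = 9)
s*(-8) + 2 = 9*(-8) + 2 = -72 + 2 = -70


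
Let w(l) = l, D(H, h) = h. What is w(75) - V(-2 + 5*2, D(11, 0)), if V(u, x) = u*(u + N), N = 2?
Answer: -5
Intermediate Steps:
V(u, x) = u*(2 + u) (V(u, x) = u*(u + 2) = u*(2 + u))
w(75) - V(-2 + 5*2, D(11, 0)) = 75 - (-2 + 5*2)*(2 + (-2 + 5*2)) = 75 - (-2 + 10)*(2 + (-2 + 10)) = 75 - 8*(2 + 8) = 75 - 8*10 = 75 - 1*80 = 75 - 80 = -5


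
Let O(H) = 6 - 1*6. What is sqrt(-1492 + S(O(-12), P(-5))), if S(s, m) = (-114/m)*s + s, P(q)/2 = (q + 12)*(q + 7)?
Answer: 2*I*sqrt(373) ≈ 38.626*I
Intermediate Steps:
P(q) = 2*(7 + q)*(12 + q) (P(q) = 2*((q + 12)*(q + 7)) = 2*((12 + q)*(7 + q)) = 2*((7 + q)*(12 + q)) = 2*(7 + q)*(12 + q))
O(H) = 0 (O(H) = 6 - 6 = 0)
S(s, m) = s - 114*s/m (S(s, m) = -114*s/m + s = s - 114*s/m)
sqrt(-1492 + S(O(-12), P(-5))) = sqrt(-1492 + 0*(-114 + (168 + 2*(-5)**2 + 38*(-5)))/(168 + 2*(-5)**2 + 38*(-5))) = sqrt(-1492 + 0*(-114 + (168 + 2*25 - 190))/(168 + 2*25 - 190)) = sqrt(-1492 + 0*(-114 + (168 + 50 - 190))/(168 + 50 - 190)) = sqrt(-1492 + 0*(-114 + 28)/28) = sqrt(-1492 + 0*(1/28)*(-86)) = sqrt(-1492 + 0) = sqrt(-1492) = 2*I*sqrt(373)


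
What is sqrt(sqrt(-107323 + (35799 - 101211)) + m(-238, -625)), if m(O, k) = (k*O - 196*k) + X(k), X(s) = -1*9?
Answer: sqrt(271241 + I*sqrt(172735)) ≈ 520.81 + 0.399*I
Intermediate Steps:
X(s) = -9
m(O, k) = -9 - 196*k + O*k (m(O, k) = (k*O - 196*k) - 9 = (O*k - 196*k) - 9 = (-196*k + O*k) - 9 = -9 - 196*k + O*k)
sqrt(sqrt(-107323 + (35799 - 101211)) + m(-238, -625)) = sqrt(sqrt(-107323 + (35799 - 101211)) + (-9 - 196*(-625) - 238*(-625))) = sqrt(sqrt(-107323 - 65412) + (-9 + 122500 + 148750)) = sqrt(sqrt(-172735) + 271241) = sqrt(I*sqrt(172735) + 271241) = sqrt(271241 + I*sqrt(172735))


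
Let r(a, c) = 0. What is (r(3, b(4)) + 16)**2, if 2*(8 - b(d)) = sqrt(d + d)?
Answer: 256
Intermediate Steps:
b(d) = 8 - sqrt(2)*sqrt(d)/2 (b(d) = 8 - sqrt(d + d)/2 = 8 - sqrt(2)*sqrt(d)/2)
(r(3, b(4)) + 16)**2 = (0 + 16)**2 = 16**2 = 256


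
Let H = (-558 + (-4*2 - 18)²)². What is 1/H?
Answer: 1/13924 ≈ 7.1818e-5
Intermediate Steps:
H = 13924 (H = (-558 + (-8 - 18)²)² = (-558 + (-26)²)² = (-558 + 676)² = 118² = 13924)
1/H = 1/13924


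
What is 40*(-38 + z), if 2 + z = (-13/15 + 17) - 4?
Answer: -3344/3 ≈ -1114.7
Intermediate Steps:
z = 152/15 (z = -2 + ((-13/15 + 17) - 4) = -2 + (242/15 - 4) = -2 + 182/15 = 152/15 ≈ 10.133)
40*(-38 + z) = 40*(-38 + 152/15) = 40*(-418/15) = -3344/3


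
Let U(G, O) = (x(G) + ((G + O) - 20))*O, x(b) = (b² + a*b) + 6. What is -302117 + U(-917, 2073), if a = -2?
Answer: 1749030028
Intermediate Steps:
x(b) = 6 + b² - 2*b (x(b) = (b² - 2*b) + 6 = 6 + b² - 2*b)
U(G, O) = O*(-14 + O + G² - G) (U(G, O) = ((6 + G² - 2*G) + ((G + O) - 20))*O = ((6 + G² - 2*G) + (-20 + G + O))*O = (-14 + O + G² - G)*O = O*(-14 + O + G² - G))
-302117 + U(-917, 2073) = -302117 + 2073*(-14 + 2073 + (-917)² - 1*(-917)) = -302117 + 2073*(-14 + 2073 + 840889 + 917) = -302117 + 2073*843865 = -302117 + 1749332145 = 1749030028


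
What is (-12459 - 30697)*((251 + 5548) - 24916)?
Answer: 825013252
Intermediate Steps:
(-12459 - 30697)*((251 + 5548) - 24916) = -43156*(5799 - 24916) = -43156*(-19117) = 825013252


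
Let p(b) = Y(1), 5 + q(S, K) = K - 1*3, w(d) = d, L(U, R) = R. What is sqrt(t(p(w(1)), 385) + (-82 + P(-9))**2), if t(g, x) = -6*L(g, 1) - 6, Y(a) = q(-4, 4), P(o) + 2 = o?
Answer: sqrt(8637) ≈ 92.935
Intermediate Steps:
P(o) = -2 + o
q(S, K) = -8 + K (q(S, K) = -5 + (K - 1*3) = -5 + (K - 3) = -5 + (-3 + K) = -8 + K)
Y(a) = -4 (Y(a) = -8 + 4 = -4)
p(b) = -4
t(g, x) = -12 (t(g, x) = -6*1 - 6 = -6 - 6 = -12)
sqrt(t(p(w(1)), 385) + (-82 + P(-9))**2) = sqrt(-12 + (-82 + (-2 - 9))**2) = sqrt(-12 + (-82 - 11)**2) = sqrt(-12 + (-93)**2) = sqrt(-12 + 8649) = sqrt(8637)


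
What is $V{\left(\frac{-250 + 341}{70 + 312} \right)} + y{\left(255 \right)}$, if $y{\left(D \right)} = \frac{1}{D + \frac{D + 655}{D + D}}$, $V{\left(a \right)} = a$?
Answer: $\frac{605609}{2501336} \approx 0.24211$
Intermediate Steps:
$y{\left(D \right)} = \frac{1}{D + \frac{655 + D}{2 D}}$
$V{\left(\frac{-250 + 341}{70 + 312} \right)} + y{\left(255 \right)} = \frac{-250 + 341}{70 + 312} + 2 \cdot 255 \frac{1}{655 + 255 + 2 \cdot 255^{2}} = \frac{91}{382} + 2 \cdot 255 \frac{1}{655 + 255 + 2 \cdot 65025} = 91 \cdot \frac{1}{382} + 2 \cdot 255 \frac{1}{655 + 255 + 130050} = \frac{91}{382} + 2 \cdot 255 \cdot \frac{1}{130960} = \frac{91}{382} + \frac{51}{13096} = \frac{605609}{2501336}$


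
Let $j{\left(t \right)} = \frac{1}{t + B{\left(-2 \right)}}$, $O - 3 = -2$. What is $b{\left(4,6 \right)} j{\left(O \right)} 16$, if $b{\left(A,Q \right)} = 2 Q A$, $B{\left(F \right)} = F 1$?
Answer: $-768$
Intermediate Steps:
$B{\left(F \right)} = F$
$b{\left(A,Q \right)} = 2 A Q$
$O = 1$ ($O = 3 - 2 = 1$)
$j{\left(t \right)} = \frac{1}{-2 + t}$ ($j{\left(t \right)} = \frac{1}{t - 2} = \frac{1}{-2 + t}$)
$b{\left(4,6 \right)} j{\left(O \right)} 16 = \frac{2 \cdot 4 \cdot 6}{-2 + 1} \cdot 16 = \frac{48}{-1} \cdot 16 = 48 \left(-1\right) 16 = \left(-48\right) 16 = -768$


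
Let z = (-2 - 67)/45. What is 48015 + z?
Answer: 720202/15 ≈ 48013.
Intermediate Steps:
z = -23/15 (z = (1/45)*(-69) = -23/15 ≈ -1.5333)
48015 + z = 48015 - 23/15 = 720202/15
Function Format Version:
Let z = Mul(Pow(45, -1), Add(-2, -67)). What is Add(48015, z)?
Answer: Rational(720202, 15) ≈ 48013.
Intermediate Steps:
z = Rational(-23, 15) (z = Mul(Rational(1, 45), -69) = Rational(-23, 15) ≈ -1.5333)
Add(48015, z) = Add(48015, Rational(-23, 15)) = Rational(720202, 15)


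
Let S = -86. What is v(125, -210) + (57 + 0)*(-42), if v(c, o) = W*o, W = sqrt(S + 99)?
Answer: -2394 - 210*sqrt(13) ≈ -3151.2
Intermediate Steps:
W = sqrt(13) (W = sqrt(-86 + 99) = sqrt(13) ≈ 3.6056)
v(c, o) = o*sqrt(13) (v(c, o) = sqrt(13)*o = o*sqrt(13))
v(125, -210) + (57 + 0)*(-42) = -210*sqrt(13) + (57 + 0)*(-42) = -210*sqrt(13) + 57*(-42) = -210*sqrt(13) - 2394 = -2394 - 210*sqrt(13)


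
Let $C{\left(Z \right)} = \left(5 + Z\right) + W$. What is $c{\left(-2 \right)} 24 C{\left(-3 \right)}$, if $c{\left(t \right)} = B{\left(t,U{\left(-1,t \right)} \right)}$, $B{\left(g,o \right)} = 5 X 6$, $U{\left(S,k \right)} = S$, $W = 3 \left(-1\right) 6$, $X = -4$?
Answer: $46080$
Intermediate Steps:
$W = -18$ ($W = \left(-3\right) 6 = -18$)
$B{\left(g,o \right)} = -120$ ($B{\left(g,o \right)} = 5 \left(-4\right) 6 = \left(-20\right) 6 = -120$)
$c{\left(t \right)} = -120$
$C{\left(Z \right)} = -13 + Z$ ($C{\left(Z \right)} = \left(5 + Z\right) - 18 = -13 + Z$)
$c{\left(-2 \right)} 24 C{\left(-3 \right)} = \left(-120\right) 24 \left(-13 - 3\right) = \left(-2880\right) \left(-16\right) = 46080$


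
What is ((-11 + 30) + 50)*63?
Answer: 4347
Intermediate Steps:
((-11 + 30) + 50)*63 = (19 + 50)*63 = 69*63 = 4347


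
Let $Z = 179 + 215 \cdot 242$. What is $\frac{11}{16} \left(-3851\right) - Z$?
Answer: $- \frac{877705}{16} \approx -54857.0$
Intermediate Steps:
$Z = 52209$ ($Z = 179 + 52030 = 52209$)
$\frac{11}{16} \left(-3851\right) - Z = \frac{11}{16} \left(-3851\right) - 52209 = - \frac{42361}{16} - 52209 = - \frac{877705}{16}$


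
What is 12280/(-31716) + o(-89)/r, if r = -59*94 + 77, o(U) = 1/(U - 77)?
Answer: -929034617/2399458122 ≈ -0.38719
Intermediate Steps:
o(U) = 1/(-77 + U)
r = -5469 (r = -5546 + 77 = -5469)
12280/(-31716) + o(-89)/r = 12280/(-31716) + 1/(-77 - 89*(-5469)) = 12280*(-1/31716) - 1/5469/(-166) = -3070/7929 - 1/166*(-1/5469) = -3070/7929 + 1/907854 = -929034617/2399458122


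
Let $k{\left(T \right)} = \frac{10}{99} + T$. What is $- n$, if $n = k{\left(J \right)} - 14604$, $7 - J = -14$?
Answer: $\frac{1443707}{99} \approx 14583.0$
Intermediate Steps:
$J = 21$ ($J = 7 - -14 = 7 + 14 = 21$)
$k{\left(T \right)} = \frac{10}{99} + T$ ($k{\left(T \right)} = 10 \cdot \frac{1}{99} + T = \frac{10}{99} + T$)
$n = - \frac{1443707}{99}$ ($n = \left(\frac{10}{99} + 21\right) - 14604 = \frac{2089}{99} - 14604 = - \frac{1443707}{99} \approx -14583.0$)
$- n = \left(-1\right) \left(- \frac{1443707}{99}\right) = \frac{1443707}{99}$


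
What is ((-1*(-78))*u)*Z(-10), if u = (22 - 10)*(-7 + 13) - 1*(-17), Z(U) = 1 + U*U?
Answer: 701142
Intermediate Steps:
Z(U) = 1 + U**2
u = 89 (u = 12*6 + 17 = 72 + 17 = 89)
((-1*(-78))*u)*Z(-10) = (-1*(-78)*89)*(1 + (-10)**2) = (78*89)*(1 + 100) = 6942*101 = 701142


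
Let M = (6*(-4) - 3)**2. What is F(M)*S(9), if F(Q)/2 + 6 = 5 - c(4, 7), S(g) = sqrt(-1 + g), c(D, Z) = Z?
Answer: -32*sqrt(2) ≈ -45.255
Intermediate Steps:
M = 729 (M = (-24 - 3)**2 = (-27)**2 = 729)
F(Q) = -16 (F(Q) = -12 + 2*(5 - 1*7) = -12 + 2*(5 - 7) = -12 + 2*(-2) = -12 - 4 = -16)
F(M)*S(9) = -16*sqrt(-1 + 9) = -32*sqrt(2)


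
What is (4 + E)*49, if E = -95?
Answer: -4459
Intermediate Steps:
(4 + E)*49 = (4 - 95)*49 = -91*49 = -4459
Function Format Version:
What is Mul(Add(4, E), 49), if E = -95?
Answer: -4459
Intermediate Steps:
Mul(Add(4, E), 49) = Mul(Add(4, -95), 49) = Mul(-91, 49) = -4459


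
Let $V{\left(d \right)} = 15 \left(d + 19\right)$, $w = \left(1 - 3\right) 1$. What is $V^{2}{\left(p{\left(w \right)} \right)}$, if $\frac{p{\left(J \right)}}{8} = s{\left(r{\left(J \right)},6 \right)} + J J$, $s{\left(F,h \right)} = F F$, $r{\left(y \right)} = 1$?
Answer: $783225$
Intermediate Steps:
$w = -2$ ($w = \left(-2\right) 1 = -2$)
$s{\left(F,h \right)} = F^{2}$
$p{\left(J \right)} = 8 + 8 J^{2}$ ($p{\left(J \right)} = 8 \left(1^{2} + J J\right) = 8 \left(1 + J^{2}\right) = 8 + 8 J^{2}$)
$V{\left(d \right)} = 285 + 15 d$ ($V{\left(d \right)} = 15 \left(19 + d\right) = 285 + 15 d$)
$V^{2}{\left(p{\left(w \right)} \right)} = \left(285 + 15 \left(8 + 8 \left(-2\right)^{2}\right)\right)^{2} = \left(285 + 15 \left(8 + 8 \cdot 4\right)\right)^{2} = \left(285 + 15 \left(8 + 32\right)\right)^{2} = \left(285 + 15 \cdot 40\right)^{2} = \left(285 + 600\right)^{2} = 885^{2} = 783225$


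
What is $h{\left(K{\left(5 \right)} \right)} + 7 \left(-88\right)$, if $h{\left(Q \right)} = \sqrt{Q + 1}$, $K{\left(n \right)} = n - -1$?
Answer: $-616 + \sqrt{7} \approx -613.35$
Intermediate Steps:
$K{\left(n \right)} = 1 + n$ ($K{\left(n \right)} = n + 1 = 1 + n$)
$h{\left(Q \right)} = \sqrt{1 + Q}$
$h{\left(K{\left(5 \right)} \right)} + 7 \left(-88\right) = \sqrt{1 + \left(1 + 5\right)} + 7 \left(-88\right) = \sqrt{1 + 6} - 616 = \sqrt{7} - 616 = -616 + \sqrt{7}$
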